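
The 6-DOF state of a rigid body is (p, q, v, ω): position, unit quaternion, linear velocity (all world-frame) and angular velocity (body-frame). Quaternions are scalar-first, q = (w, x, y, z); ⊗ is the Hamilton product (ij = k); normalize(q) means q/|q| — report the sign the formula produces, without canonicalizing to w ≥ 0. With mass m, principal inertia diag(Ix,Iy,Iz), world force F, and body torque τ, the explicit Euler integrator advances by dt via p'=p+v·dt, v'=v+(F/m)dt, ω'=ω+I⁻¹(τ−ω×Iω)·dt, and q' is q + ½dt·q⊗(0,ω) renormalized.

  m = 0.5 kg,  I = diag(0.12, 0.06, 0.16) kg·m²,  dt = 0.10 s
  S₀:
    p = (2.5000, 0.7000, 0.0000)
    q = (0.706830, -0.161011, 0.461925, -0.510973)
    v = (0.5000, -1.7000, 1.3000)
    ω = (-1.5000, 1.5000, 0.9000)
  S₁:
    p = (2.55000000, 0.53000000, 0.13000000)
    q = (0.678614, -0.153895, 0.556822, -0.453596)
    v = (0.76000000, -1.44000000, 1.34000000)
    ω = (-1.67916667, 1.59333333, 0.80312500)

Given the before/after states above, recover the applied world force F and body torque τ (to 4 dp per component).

Δv = v₁−v₀ = (0.26000000, 0.26000000, 0.04000000)
applied force F = (1.3000, 1.3000, 0.2000)
rate change Δω = (-0.17916667, 0.09333333, -0.09687500)
precession coupling = (0.1350, 0.0540, 0.1350)
applied torque τ = (-0.0800, 0.1100, -0.0200)

F = (1.3000, 1.3000, 0.2000)
τ = (-0.0800, 0.1100, -0.0200)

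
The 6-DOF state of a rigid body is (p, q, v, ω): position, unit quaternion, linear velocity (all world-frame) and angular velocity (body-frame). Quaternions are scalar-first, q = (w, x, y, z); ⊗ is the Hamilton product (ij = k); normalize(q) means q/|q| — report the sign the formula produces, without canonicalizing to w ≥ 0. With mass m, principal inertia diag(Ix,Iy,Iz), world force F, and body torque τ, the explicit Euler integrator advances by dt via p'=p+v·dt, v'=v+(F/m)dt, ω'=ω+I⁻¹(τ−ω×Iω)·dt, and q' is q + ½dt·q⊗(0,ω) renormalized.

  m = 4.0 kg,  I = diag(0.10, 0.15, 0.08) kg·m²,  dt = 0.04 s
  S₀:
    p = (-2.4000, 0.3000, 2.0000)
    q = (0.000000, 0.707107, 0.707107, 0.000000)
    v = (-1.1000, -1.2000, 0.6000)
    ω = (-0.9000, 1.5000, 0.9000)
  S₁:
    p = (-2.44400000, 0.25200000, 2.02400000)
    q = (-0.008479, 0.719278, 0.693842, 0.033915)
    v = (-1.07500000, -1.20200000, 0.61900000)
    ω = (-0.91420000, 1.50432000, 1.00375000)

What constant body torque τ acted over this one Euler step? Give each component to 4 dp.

τ = (-0.1300, 0.0000, 0.1400)

ω₁ − ω₀ = (-0.01420000, 0.00432000, 0.10375000)
precession coupling = (-0.0945, -0.0162, -0.0675)
I·α + gyro = (-0.1300, 0.0000, 0.1400)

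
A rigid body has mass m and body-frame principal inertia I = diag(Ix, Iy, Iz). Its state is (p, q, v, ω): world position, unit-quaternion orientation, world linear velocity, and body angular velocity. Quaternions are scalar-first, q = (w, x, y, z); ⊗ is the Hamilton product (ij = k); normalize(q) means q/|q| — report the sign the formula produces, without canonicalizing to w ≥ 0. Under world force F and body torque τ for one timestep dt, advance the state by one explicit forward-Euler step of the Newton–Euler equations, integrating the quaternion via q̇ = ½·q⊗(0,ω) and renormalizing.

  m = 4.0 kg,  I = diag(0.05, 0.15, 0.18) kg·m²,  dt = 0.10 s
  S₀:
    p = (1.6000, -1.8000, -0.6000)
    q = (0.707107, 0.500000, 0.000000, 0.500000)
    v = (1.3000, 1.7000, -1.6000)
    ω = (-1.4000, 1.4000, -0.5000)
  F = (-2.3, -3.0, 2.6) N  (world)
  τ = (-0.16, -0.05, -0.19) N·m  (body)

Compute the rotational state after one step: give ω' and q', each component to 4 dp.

ω' = (-1.6780, 1.4273, -0.4967)
q' = (0.7507, 0.4134, 0.0269, 0.5146)

(τ − ω×Iω)/I = (-2.7800, 0.2733, 0.0333)
new body rate ω' = (-1.6780, 1.4273, -0.4967)
q⊗(0,ω) = (0.9500000, -1.6899498, 0.5399498, 0.3464465)
q' = normalize(q + ½dt·q⊗(0,ω)) = (0.7507, 0.4134, 0.0269, 0.5146)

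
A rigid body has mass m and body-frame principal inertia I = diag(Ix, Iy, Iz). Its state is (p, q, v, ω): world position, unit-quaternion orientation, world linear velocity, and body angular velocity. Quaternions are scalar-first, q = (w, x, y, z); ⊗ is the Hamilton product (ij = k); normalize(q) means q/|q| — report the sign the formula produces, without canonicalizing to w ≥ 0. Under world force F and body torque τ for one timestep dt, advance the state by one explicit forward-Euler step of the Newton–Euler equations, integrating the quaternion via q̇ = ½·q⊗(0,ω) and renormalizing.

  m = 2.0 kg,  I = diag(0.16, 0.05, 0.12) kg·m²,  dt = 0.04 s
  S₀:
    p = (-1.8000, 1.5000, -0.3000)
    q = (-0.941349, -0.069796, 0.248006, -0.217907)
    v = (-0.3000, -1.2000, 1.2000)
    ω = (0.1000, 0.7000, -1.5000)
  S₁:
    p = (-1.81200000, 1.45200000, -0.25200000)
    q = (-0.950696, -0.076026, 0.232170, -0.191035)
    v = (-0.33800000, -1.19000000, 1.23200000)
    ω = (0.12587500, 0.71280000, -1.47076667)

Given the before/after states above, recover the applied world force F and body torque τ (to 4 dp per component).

F = (-1.9000, 0.5000, 1.6000)
τ = (0.0300, 0.0100, 0.0800)

ω₁ − ω₀ = (0.02587500, 0.01280000, 0.02923333)
applied torque τ = (0.0300, 0.0100, 0.0800)
v₁ − v₀ = (-0.03800000, 0.01000000, 0.03200000)
applied force F = (-1.9000, 0.5000, 1.6000)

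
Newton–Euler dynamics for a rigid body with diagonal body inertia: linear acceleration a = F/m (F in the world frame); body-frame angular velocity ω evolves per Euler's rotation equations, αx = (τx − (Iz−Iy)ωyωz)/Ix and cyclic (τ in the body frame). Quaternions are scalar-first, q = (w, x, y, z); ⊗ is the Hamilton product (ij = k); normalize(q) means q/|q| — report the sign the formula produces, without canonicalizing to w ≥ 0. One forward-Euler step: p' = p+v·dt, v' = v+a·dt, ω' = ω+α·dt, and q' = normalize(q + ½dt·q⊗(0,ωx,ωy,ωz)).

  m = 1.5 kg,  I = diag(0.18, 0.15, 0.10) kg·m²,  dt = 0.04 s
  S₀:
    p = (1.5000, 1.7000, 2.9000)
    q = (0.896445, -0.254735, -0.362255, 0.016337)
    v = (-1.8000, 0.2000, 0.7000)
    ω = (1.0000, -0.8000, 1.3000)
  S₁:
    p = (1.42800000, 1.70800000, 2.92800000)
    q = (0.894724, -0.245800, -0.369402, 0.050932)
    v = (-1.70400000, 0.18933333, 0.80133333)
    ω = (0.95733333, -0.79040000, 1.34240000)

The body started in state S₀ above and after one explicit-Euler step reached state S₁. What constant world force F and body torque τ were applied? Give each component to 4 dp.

F = (3.6000, -0.4000, 3.8000)
τ = (-0.1400, 0.1400, 0.1300)

Δω = ω₁−ω₀ = (-0.04266667, 0.00960000, 0.04240000)
precession coupling = (0.0520, 0.1040, 0.0240)
I·α + gyro = (-0.1400, 0.1400, 0.1300)
Δv = v₁−v₀ = (0.09600000, -0.01066667, 0.10133333)
applied force F = (3.6000, -0.4000, 3.8000)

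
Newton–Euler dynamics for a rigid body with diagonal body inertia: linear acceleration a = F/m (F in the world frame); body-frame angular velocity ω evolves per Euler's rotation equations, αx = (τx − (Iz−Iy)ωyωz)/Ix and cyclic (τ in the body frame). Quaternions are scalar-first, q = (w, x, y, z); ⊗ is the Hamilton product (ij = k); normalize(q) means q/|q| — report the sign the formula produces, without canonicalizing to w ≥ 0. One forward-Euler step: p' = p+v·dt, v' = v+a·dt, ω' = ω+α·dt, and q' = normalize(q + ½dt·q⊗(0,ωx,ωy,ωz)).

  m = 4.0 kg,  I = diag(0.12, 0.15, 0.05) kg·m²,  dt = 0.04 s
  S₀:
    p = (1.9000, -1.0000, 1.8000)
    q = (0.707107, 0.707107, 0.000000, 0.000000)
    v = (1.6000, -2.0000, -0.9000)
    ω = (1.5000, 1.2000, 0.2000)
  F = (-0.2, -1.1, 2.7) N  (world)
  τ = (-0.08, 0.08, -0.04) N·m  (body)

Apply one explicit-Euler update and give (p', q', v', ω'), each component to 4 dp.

new position p' = (1.9640, -1.0800, 1.7640)
v' = v + a·dt = (1.5980, -2.0110, -0.8730)
precession coupling ω×(Iω) = (-0.0240, 0.0210, 0.0540)
(τ − ω×Iω)/I = (-0.4667, 0.3933, -1.8800)
ω' = ω + α·dt = (1.4813, 1.2157, 0.1248)
2q̇ = q⊗(0,ω) = (-1.0606605, 1.0606605, 0.7071070, 0.9899498)
q' = normalize(q + ½dt·q⊗(0,ω)) = (0.6854, 0.7278, 0.0141, 0.0198)

p' = (1.9640, -1.0800, 1.7640)
q' = (0.6854, 0.7278, 0.0141, 0.0198)
v' = (1.5980, -2.0110, -0.8730)
ω' = (1.4813, 1.2157, 0.1248)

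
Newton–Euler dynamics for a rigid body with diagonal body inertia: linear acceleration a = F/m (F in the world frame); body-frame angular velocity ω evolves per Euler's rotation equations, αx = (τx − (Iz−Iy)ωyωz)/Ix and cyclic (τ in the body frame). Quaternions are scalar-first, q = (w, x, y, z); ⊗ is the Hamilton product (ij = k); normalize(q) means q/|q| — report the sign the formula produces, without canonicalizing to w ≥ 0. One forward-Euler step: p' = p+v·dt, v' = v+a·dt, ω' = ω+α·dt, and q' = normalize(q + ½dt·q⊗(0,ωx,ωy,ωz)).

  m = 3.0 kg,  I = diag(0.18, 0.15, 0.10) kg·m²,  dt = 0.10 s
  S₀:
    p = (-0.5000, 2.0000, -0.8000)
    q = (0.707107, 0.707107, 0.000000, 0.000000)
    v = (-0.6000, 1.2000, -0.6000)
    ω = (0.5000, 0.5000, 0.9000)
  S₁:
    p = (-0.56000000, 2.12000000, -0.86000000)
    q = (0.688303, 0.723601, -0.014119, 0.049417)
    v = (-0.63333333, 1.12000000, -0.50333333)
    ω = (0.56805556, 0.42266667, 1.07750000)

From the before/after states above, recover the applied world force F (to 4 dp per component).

velocity change Δv = (-0.03333333, -0.08000000, 0.09666667)
applied force F = (-1.0000, -2.4000, 2.9000)

F = (-1.0000, -2.4000, 2.9000)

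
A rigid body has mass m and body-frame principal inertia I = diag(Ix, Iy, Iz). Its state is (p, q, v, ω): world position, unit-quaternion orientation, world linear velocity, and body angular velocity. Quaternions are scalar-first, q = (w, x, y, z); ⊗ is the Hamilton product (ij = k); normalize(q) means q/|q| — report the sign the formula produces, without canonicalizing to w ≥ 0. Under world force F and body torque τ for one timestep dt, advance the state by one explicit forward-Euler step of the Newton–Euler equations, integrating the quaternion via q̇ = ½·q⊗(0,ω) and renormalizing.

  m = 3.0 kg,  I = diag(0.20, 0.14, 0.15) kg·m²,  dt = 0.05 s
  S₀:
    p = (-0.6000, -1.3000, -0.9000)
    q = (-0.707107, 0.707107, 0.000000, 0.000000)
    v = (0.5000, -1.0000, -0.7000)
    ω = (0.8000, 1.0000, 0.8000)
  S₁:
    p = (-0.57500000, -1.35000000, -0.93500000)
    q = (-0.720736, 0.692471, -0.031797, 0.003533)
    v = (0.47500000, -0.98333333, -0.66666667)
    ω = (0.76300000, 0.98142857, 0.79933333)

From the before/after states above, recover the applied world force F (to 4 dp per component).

velocity change Δv = (-0.02500000, 0.01666667, 0.03333333)
m·(v₁−v₀)/dt = (-1.5000, 1.0000, 2.0000)

F = (-1.5000, 1.0000, 2.0000)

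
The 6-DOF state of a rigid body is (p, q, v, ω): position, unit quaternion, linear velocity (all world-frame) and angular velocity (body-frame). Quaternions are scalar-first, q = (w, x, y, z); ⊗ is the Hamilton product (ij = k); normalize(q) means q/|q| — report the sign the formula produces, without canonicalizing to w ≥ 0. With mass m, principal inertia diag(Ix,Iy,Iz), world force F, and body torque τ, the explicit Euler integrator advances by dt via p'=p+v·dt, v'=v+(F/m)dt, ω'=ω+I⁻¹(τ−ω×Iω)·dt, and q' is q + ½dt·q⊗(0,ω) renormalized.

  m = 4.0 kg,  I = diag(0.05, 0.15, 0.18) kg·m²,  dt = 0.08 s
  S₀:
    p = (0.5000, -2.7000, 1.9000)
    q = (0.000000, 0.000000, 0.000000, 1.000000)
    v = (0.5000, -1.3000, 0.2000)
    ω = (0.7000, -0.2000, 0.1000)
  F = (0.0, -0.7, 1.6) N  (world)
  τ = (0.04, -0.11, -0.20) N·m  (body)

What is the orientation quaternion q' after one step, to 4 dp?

q⊗(0,ω) = (-0.1000000, 0.2000000, 0.7000000, 0.0000000)
q + ½dt·q⊗(0,ω), renormalized = (-0.0040, 0.0080, 0.0280, 0.9996)

q' = (-0.0040, 0.0080, 0.0280, 0.9996)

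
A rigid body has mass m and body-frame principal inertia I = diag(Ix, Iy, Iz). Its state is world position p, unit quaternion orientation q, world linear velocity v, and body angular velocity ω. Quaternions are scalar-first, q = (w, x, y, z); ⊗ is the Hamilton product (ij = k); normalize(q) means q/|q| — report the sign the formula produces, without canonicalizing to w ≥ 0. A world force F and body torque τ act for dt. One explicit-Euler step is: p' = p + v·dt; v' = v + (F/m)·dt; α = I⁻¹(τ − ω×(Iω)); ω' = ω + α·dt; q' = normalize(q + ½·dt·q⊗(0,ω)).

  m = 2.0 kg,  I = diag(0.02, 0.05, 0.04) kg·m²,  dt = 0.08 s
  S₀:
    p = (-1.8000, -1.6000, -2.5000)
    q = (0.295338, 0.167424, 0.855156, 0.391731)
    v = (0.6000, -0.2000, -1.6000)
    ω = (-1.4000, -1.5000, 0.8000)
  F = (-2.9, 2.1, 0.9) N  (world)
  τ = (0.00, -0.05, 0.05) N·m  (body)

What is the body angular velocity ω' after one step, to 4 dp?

gyro term ω×Iω = (0.0120, 0.0224, 0.0630)
angular accel α = (-0.6000, -1.4480, -0.3250)
ω' = ω + α·dt = (-1.4480, -1.6158, 0.7740)

ω' = (-1.4480, -1.6158, 0.7740)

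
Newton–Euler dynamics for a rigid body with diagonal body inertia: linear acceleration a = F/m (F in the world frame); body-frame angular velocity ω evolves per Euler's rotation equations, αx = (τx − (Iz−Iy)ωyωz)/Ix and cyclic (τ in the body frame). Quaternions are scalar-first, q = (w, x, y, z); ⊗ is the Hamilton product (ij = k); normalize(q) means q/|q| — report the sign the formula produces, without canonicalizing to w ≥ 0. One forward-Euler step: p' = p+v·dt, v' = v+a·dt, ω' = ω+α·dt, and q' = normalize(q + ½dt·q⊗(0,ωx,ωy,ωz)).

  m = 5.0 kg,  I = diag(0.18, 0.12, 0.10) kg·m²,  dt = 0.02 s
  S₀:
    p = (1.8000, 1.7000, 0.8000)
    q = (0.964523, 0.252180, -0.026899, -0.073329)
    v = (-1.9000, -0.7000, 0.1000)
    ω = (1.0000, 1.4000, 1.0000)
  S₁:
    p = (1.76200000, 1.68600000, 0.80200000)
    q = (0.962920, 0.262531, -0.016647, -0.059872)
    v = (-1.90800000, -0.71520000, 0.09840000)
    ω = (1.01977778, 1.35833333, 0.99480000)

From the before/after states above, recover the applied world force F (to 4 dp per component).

F = (-2.0000, -3.8000, -0.4000)

v₁ − v₀ = (-0.00800000, -0.01520000, -0.00160000)
applied force F = (-2.0000, -3.8000, -0.4000)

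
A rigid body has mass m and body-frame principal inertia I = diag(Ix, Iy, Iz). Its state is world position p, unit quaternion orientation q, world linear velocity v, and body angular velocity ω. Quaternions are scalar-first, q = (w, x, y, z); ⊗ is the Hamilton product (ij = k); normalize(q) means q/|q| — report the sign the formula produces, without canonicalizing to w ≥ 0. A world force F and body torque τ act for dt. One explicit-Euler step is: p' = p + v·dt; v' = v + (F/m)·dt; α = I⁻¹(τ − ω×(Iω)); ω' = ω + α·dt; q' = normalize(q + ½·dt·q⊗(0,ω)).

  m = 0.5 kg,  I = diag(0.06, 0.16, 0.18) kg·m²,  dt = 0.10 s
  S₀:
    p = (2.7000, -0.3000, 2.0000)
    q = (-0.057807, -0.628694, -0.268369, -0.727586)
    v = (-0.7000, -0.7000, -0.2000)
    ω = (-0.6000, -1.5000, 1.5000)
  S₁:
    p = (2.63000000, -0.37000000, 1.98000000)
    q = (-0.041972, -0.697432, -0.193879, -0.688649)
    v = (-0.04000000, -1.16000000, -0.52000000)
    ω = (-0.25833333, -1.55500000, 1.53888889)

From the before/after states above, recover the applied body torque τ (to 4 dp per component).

τ = (0.1600, 0.0200, 0.1600)

Δω = ω₁−ω₀ = (0.34166667, -0.05500000, 0.03888889)
applied torque τ = (0.1600, 0.0200, 0.1600)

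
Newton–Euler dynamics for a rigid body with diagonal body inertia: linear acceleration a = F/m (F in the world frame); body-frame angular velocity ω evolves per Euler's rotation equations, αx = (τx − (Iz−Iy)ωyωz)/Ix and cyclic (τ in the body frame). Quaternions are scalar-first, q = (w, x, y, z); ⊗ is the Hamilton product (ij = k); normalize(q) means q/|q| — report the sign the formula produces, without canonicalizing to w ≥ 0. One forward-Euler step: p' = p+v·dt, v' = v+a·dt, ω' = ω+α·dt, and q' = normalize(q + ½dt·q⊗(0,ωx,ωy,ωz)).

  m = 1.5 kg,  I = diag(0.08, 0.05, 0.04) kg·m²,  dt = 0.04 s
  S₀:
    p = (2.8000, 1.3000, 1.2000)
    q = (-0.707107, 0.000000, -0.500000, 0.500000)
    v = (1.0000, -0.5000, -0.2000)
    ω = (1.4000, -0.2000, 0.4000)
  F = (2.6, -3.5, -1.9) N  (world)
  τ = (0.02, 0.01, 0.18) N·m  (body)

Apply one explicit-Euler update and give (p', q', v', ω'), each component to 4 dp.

p' = (2.8400, 1.2800, 1.1920)
q' = (-0.7128, -0.0218, -0.4830, 0.5081)
v' = (1.0693, -0.5933, -0.2507)
ω' = (1.4096, -0.2099, 0.5716)

α = I⁻¹(τ − ω×Iω) = (0.2400, -0.2480, 4.2900)
new body rate ω' = (1.4096, -0.2099, 0.5716)
Hamilton product q⊗(0,ω) = (-0.3000000, -1.0899498, 0.8414214, 0.4171572)
q' = normalize(q + ½dt·q⊗(0,ω)) = (-0.7128, -0.0218, -0.4830, 0.5081)
p' = p + v·dt = (2.8400, 1.2800, 1.1920)
new velocity v' = (1.0693, -0.5933, -0.2507)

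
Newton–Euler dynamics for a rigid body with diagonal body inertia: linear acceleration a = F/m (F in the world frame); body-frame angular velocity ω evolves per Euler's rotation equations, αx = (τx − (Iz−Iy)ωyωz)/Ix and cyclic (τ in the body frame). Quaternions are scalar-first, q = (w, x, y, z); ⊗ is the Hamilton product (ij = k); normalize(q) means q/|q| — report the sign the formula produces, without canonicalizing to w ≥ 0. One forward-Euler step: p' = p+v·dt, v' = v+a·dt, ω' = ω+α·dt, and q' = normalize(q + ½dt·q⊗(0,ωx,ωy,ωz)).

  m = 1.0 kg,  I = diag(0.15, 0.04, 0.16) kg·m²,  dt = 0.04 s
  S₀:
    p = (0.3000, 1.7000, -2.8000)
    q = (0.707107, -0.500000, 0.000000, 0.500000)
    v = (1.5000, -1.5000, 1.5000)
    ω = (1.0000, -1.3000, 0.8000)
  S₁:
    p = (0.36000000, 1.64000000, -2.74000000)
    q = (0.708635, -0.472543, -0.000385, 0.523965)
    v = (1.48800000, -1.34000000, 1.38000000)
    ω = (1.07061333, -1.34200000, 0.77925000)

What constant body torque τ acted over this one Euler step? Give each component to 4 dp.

τ = (0.1400, -0.0500, 0.0600)

rate change Δω = (0.07061333, -0.04200000, -0.02075000)
precession coupling = (-0.1248, -0.0080, 0.1430)
applied torque τ = (0.1400, -0.0500, 0.0600)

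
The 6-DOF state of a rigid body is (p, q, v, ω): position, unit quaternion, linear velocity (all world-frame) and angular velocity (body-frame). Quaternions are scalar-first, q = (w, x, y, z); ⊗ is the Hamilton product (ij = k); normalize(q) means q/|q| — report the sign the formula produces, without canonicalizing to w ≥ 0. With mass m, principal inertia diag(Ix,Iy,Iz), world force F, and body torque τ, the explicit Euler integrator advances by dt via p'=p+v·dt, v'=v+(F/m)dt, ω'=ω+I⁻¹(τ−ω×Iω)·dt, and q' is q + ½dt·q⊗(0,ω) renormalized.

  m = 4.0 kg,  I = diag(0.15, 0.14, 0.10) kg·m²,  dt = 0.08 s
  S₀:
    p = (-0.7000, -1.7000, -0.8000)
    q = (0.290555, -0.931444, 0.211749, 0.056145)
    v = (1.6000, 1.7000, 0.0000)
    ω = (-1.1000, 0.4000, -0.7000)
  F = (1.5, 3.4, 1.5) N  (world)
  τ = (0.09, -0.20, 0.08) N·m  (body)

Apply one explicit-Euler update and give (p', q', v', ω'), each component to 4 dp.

p' = (-0.5720, -1.5640, -0.8000)
q' = (0.2474, -0.9496, 0.1876, 0.0424)
v' = (1.6300, 1.7680, 0.0300)
ω' = (-1.0580, 0.2637, -0.6395)

gyro term ω×Iω = (0.0112, 0.0385, 0.0044)
(τ − ω×Iω)/I = (0.5253, -1.7036, 0.7560)
new body rate ω' = (-1.0580, 0.2637, -0.6395)
Hamilton product q⊗(0,ω) = (-1.0699865, -0.4902928, -0.5975483, -0.3430422)
updated quaternion q' = (0.2474, -0.9496, 0.1876, 0.0424)
linear accel F/m = (0.3750, 0.8500, 0.3750)
new position p' = (-0.5720, -1.5640, -0.8000)
new velocity v' = (1.6300, 1.7680, 0.0300)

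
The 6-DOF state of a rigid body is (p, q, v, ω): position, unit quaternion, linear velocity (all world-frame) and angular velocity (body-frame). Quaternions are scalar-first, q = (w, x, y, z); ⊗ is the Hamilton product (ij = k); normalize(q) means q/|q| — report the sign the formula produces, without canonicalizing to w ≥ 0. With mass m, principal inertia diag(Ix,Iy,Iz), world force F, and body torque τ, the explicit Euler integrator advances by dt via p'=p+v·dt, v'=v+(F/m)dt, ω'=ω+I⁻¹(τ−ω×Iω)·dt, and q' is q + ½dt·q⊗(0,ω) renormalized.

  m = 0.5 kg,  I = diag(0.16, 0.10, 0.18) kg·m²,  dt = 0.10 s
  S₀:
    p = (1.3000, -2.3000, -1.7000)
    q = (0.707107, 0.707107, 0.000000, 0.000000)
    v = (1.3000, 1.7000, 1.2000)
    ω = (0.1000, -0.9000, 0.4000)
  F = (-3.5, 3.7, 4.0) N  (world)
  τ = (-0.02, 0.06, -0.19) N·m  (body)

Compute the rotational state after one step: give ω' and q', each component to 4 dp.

angular accel α = (0.0550, 0.6080, -1.0856)
ω' = ω + α·dt = (0.1055, -0.8392, 0.2914)
q⊗(0,ω) = (-0.0707107, 0.0707107, -0.9192391, -0.3535535)
q + ½dt·q⊗(0,ω), renormalized = (0.7027, 0.7098, -0.0459, -0.0177)

ω' = (0.1055, -0.8392, 0.2914)
q' = (0.7027, 0.7098, -0.0459, -0.0177)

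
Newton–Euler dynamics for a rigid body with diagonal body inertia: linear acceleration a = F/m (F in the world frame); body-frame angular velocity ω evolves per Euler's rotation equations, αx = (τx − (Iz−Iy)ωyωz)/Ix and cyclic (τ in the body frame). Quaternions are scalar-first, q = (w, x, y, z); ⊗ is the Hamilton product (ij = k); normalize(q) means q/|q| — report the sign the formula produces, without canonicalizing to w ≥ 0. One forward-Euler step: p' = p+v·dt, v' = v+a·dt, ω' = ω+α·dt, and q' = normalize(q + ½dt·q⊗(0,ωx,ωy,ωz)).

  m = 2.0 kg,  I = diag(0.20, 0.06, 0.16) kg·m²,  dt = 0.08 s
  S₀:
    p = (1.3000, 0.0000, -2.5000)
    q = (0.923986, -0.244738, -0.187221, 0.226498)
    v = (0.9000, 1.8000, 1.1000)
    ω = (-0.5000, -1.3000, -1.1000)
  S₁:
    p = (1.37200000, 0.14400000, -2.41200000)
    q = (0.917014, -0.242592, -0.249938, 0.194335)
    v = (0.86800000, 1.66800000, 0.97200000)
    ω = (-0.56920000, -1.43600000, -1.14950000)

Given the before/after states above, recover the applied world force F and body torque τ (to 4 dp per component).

F = (-0.8000, -3.3000, -3.2000)
τ = (-0.0300, -0.0800, -0.1900)

Δω = ω₁−ω₀ = (-0.06920000, -0.13600000, -0.04950000)
ω₀×(Iω₀) = (0.1430, 0.0220, -0.0910)
I·α + gyro = (-0.0300, -0.0800, -0.1900)
Δv = v₁−v₀ = (-0.03200000, -0.13200000, -0.12800000)
F = m·Δv/dt = (-0.8000, -3.3000, -3.2000)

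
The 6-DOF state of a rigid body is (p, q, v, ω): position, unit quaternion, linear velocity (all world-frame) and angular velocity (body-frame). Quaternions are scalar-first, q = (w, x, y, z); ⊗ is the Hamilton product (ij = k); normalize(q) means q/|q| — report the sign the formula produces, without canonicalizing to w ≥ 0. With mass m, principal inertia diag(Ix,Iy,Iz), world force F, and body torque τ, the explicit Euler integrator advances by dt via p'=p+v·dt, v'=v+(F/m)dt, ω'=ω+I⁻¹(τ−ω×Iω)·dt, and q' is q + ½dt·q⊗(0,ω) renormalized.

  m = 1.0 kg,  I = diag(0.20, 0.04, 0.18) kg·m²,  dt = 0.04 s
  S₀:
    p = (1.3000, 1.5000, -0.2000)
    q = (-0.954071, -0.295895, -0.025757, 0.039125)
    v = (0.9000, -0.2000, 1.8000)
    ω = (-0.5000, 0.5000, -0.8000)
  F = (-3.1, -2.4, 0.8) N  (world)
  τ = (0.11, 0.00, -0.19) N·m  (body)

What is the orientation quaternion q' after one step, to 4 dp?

q' = (-0.9559, -0.2863, -0.0404, 0.0512)

2q̇ = q⊗(0,ω) = (-0.1037690, 0.4780786, -0.7333140, 0.6024308)
updated quaternion q' = (-0.9559, -0.2863, -0.0404, 0.0512)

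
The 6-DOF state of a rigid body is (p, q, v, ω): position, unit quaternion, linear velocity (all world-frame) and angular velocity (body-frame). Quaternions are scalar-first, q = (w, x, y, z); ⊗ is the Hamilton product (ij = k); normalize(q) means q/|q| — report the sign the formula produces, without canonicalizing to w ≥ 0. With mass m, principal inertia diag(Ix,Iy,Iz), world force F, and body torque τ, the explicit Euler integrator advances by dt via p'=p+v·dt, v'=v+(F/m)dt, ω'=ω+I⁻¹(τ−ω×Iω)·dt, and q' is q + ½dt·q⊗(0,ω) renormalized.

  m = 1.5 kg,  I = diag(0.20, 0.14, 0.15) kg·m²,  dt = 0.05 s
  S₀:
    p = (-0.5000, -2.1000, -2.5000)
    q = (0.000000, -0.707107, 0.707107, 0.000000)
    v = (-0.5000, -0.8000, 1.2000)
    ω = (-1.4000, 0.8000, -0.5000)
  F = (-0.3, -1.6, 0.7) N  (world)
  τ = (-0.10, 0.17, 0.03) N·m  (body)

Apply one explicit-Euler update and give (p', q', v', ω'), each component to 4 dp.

p' = (-0.5250, -2.1400, -2.4400)
q' = (-0.0389, -0.7153, 0.6976, 0.0106)
v' = (-0.5100, -0.8533, 1.2233)
ω' = (-1.4240, 0.8482, -0.5124)

angular accel α = (-0.4800, 0.9643, -0.2480)
new body rate ω' = (-1.4240, 0.8482, -0.5124)
2q̇ = q⊗(0,ω) = (-1.5556354, -0.3535535, -0.3535535, 0.4242642)
q + ½dt·q⊗(0,ω), renormalized = (-0.0389, -0.7153, 0.6976, 0.0106)
p' = p + v·dt = (-0.5250, -2.1400, -2.4400)
v + (F/m)dt = (-0.5100, -0.8533, 1.2233)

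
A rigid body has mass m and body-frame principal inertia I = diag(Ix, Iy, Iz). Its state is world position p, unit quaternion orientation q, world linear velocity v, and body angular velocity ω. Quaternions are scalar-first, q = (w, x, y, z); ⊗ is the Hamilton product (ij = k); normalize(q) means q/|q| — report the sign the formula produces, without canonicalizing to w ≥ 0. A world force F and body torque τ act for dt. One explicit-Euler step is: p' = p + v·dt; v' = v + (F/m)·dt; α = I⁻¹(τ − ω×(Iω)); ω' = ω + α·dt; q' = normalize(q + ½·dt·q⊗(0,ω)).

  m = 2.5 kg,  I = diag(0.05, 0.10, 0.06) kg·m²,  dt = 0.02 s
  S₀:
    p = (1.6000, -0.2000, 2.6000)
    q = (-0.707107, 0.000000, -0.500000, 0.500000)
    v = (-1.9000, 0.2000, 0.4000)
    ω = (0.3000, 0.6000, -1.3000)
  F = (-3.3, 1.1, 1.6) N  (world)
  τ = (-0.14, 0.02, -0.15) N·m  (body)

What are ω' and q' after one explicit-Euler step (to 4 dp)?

gyro term ω×Iω = (0.0312, 0.0039, 0.0090)
angular accel α = (-3.4240, 0.1610, -2.6500)
new body rate ω' = (0.2315, 0.6032, -1.3530)
Hamilton product q⊗(0,ω) = (0.9500000, 0.1378679, -0.2742642, 1.0692391)
updated quaternion q' = (-0.6975, 0.0014, -0.5027, 0.5106)

ω' = (0.2315, 0.6032, -1.3530)
q' = (-0.6975, 0.0014, -0.5027, 0.5106)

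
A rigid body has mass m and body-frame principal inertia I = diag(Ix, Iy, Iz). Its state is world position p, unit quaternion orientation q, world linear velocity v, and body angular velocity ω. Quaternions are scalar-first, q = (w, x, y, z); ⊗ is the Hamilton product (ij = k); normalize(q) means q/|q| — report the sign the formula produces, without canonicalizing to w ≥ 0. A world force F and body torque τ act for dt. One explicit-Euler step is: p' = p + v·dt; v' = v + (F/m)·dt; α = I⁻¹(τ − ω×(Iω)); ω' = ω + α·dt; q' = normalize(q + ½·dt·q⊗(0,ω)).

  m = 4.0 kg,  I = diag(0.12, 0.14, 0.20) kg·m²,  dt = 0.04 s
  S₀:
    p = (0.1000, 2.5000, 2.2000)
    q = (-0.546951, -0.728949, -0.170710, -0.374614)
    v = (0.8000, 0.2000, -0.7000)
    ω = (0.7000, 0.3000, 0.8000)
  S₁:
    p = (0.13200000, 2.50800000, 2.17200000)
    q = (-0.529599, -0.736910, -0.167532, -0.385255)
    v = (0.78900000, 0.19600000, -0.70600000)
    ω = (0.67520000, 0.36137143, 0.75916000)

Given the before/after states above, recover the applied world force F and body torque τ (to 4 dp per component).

Δv = v₁−v₀ = (-0.01100000, -0.00400000, -0.00600000)
applied force F = (-1.1000, -0.4000, -0.6000)
ω₁ − ω₀ = (-0.02480000, 0.06137143, -0.04084000)
applied torque τ = (-0.0600, 0.1700, -0.2000)

F = (-1.1000, -0.4000, -0.6000)
τ = (-0.0600, 0.1700, -0.2000)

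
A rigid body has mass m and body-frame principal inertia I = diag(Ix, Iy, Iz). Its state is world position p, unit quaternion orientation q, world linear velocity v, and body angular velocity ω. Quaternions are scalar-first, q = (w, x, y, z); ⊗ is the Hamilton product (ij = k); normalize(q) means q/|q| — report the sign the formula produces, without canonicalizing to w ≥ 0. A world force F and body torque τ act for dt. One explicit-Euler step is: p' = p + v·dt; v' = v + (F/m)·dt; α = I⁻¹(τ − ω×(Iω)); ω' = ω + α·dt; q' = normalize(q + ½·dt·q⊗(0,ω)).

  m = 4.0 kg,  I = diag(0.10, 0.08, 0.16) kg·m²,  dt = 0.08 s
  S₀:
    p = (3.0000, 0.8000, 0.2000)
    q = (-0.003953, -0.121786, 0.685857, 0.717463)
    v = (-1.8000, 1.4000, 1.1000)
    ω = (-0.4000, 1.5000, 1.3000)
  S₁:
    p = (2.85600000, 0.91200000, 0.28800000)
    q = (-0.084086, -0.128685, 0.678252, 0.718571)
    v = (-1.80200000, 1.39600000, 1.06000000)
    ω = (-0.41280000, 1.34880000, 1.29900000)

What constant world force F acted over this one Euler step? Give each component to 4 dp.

velocity change Δv = (-0.00200000, -0.00400000, -0.04000000)
applied force F = (-0.1000, -0.2000, -2.0000)

F = (-0.1000, -0.2000, -2.0000)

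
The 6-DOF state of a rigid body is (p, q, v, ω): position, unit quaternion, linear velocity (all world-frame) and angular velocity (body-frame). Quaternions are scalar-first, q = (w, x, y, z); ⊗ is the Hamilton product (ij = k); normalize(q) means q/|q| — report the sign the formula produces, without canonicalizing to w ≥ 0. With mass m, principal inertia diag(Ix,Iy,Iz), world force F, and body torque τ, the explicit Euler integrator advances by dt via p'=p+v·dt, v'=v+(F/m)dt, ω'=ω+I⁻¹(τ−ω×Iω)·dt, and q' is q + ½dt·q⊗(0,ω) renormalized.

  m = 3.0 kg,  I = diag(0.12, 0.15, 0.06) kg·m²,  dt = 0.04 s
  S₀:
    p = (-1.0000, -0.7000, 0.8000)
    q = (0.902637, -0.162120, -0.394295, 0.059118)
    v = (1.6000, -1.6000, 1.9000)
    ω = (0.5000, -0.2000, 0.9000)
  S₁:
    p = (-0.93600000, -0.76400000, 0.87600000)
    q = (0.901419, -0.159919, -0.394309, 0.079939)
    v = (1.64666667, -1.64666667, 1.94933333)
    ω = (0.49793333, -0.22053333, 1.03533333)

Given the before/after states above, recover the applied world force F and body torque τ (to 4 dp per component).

F = (3.5000, -3.5000, 3.7000)
τ = (0.0100, -0.0500, 0.2000)

velocity change Δv = (0.04666667, -0.04666667, 0.04933333)
m·(v₁−v₀)/dt = (3.5000, -3.5000, 3.7000)
rate change Δω = (-0.00206667, -0.02053333, 0.13533333)
ω₀×(Iω₀) = (0.0162, 0.0270, -0.0030)
I·α + gyro = (0.0100, -0.0500, 0.2000)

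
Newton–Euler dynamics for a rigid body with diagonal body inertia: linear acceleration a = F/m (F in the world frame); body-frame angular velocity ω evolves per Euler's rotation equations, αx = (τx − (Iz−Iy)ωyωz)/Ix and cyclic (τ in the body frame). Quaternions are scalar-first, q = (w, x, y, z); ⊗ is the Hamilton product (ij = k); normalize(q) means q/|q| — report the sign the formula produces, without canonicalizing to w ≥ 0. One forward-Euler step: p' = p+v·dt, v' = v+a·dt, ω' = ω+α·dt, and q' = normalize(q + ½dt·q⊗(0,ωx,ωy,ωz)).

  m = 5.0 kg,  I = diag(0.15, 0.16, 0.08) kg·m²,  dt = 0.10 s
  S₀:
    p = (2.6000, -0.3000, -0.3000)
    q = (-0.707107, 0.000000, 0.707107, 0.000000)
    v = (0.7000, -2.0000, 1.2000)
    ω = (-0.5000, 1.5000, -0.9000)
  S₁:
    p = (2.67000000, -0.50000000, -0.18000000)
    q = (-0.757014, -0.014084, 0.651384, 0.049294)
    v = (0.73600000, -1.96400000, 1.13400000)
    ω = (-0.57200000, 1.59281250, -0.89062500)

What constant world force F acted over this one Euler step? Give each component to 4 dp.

F = (1.8000, 1.8000, -3.3000)

Δv = v₁−v₀ = (0.03600000, 0.03600000, -0.06600000)
applied force F = (1.8000, 1.8000, -3.3000)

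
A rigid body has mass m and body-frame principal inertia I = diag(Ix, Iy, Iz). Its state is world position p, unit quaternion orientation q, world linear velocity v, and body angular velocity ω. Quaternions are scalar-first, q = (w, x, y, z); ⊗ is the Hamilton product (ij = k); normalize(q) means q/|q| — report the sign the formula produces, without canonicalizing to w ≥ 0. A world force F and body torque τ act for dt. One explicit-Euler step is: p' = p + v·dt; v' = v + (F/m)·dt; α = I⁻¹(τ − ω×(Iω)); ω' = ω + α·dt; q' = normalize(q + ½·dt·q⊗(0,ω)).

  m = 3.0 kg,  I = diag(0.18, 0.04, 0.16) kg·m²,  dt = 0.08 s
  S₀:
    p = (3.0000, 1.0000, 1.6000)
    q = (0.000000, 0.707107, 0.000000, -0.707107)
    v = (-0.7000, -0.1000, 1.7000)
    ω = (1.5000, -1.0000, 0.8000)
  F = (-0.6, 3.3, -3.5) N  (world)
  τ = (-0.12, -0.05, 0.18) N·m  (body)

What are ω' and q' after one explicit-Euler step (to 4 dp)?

α = I⁻¹(τ − ω×Iω) = (-0.1333, -1.8500, -0.1875)
new body rate ω' = (1.4893, -1.1480, 0.7850)
q⊗(0,ω) = (-0.4949749, -0.7071070, -1.6263461, -0.7071070)
updated quaternion q' = (-0.0197, 0.6767, -0.0649, -0.7331)

ω' = (1.4893, -1.1480, 0.7850)
q' = (-0.0197, 0.6767, -0.0649, -0.7331)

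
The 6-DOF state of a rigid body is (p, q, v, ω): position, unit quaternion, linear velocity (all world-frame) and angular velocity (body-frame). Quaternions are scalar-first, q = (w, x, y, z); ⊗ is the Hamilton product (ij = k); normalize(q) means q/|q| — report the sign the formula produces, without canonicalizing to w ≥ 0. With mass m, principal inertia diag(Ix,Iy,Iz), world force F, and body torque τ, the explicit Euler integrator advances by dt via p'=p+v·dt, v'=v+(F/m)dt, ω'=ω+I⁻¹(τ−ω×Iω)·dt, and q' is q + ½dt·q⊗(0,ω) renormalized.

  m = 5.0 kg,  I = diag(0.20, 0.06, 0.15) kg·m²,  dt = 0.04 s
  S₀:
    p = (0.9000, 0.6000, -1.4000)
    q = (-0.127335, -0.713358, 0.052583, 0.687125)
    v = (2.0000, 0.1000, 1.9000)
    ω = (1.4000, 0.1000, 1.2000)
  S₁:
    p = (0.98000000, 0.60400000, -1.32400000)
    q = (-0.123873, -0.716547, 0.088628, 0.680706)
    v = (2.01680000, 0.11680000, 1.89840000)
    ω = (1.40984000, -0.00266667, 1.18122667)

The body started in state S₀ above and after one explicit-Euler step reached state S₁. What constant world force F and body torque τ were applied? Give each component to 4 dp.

Δω = ω₁−ω₀ = (0.00984000, -0.10266667, -0.01877333)
applied torque τ = (0.0600, -0.0700, -0.0900)
velocity change Δv = (0.01680000, 0.01680000, -0.00160000)
F = m·Δv/dt = (2.1000, 2.1000, -0.2000)

F = (2.1000, 2.1000, -0.2000)
τ = (0.0600, -0.0700, -0.0900)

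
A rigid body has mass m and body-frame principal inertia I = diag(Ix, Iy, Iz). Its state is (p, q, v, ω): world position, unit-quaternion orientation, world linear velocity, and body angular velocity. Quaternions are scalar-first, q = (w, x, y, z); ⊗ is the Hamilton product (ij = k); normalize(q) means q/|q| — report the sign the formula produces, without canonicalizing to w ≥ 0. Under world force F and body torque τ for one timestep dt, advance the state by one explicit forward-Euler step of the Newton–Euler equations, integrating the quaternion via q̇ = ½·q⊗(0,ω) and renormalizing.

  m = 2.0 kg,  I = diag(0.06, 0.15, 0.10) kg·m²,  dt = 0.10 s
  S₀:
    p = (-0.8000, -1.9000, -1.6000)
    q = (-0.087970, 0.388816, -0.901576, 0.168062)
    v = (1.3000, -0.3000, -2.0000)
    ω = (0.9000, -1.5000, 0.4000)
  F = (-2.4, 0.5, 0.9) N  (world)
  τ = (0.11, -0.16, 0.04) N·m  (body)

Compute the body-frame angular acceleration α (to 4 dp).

α = (1.3333, -0.9707, 1.6150)

ω×(Iω) gyroscopic = (0.0300, -0.0144, -0.1215)
angular accel α = (1.3333, -0.9707, 1.6150)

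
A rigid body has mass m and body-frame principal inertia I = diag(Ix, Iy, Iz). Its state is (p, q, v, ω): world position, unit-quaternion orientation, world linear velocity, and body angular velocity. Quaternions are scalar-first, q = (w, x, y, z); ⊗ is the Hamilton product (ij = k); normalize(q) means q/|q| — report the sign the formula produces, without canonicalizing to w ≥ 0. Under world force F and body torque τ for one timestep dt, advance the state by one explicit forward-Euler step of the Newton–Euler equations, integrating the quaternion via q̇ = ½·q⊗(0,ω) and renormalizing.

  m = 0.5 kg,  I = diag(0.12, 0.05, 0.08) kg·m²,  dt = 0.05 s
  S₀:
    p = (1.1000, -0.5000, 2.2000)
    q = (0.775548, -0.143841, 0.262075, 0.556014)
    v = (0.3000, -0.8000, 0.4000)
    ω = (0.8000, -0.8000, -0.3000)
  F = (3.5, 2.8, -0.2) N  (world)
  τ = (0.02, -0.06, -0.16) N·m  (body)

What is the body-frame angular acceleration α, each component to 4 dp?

α = (0.1067, -1.0080, -2.5600)

precession coupling ω×(Iω) = (0.0072, -0.0096, 0.0448)
angular accel α = (0.1067, -1.0080, -2.5600)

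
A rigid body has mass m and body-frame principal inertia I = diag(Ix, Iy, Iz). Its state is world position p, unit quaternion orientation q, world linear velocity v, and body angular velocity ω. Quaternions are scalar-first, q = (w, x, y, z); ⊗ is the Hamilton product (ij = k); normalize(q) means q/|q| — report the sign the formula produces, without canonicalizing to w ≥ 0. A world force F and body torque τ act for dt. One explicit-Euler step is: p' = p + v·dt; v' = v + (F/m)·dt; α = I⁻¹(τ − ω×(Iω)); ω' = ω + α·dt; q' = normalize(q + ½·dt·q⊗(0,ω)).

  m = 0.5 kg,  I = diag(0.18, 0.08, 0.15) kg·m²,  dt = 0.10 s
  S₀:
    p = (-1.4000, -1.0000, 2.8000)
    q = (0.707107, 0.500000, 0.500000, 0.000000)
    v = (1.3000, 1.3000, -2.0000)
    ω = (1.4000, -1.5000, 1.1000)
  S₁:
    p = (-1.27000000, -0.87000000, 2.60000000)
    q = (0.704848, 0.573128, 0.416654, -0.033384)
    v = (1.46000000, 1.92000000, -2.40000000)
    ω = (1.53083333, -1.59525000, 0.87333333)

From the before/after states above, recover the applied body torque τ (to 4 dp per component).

ω₁ − ω₀ = (0.13083333, -0.09525000, -0.22666667)
ω₀×(Iω₀) = (-0.1155, 0.0462, 0.2100)
τ = I·(Δω/dt) + ω₀×(Iω₀) = (0.1200, -0.0300, -0.1300)

τ = (0.1200, -0.0300, -0.1300)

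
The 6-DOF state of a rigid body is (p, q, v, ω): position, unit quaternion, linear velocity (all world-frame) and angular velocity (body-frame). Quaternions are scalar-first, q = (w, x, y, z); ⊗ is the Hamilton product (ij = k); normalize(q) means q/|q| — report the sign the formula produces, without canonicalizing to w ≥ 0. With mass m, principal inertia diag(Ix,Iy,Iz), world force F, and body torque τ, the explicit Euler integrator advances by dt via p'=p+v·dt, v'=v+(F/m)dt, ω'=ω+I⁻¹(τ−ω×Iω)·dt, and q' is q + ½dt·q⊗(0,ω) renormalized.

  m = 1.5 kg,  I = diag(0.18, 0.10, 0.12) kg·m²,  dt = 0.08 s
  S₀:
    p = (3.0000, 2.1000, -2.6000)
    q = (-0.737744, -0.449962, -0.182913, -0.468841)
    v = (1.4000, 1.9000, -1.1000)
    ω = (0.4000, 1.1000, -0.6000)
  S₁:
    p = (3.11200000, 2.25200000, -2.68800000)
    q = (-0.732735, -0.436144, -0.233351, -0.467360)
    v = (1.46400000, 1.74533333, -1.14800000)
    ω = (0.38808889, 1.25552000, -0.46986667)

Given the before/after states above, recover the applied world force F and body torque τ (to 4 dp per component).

velocity change Δv = (0.06400000, -0.15466667, -0.04800000)
m·(v₁−v₀)/dt = (1.2000, -2.9000, -0.9000)
rate change Δω = (-0.01191111, 0.15552000, 0.13013333)
precession coupling = (-0.0132, -0.0144, -0.0352)
τ = I·(Δω/dt) + ω₀×(Iω₀) = (-0.0400, 0.1800, 0.1600)

F = (1.2000, -2.9000, -0.9000)
τ = (-0.0400, 0.1800, 0.1600)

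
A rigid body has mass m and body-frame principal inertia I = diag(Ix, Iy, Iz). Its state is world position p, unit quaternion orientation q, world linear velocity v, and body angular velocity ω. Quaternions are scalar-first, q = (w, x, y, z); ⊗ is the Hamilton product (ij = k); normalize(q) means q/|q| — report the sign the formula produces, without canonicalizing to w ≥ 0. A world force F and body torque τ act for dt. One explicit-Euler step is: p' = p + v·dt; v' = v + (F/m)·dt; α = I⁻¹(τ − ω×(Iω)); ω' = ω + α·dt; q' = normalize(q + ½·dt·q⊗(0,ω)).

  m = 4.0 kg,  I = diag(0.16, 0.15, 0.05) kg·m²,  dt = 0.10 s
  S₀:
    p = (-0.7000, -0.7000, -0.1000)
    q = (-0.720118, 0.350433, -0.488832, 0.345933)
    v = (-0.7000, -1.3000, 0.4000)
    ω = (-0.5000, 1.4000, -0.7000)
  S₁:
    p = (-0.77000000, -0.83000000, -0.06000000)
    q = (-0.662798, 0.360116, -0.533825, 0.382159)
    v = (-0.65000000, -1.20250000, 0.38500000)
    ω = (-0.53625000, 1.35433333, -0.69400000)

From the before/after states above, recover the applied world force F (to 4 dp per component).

v₁ − v₀ = (0.05000000, 0.09750000, -0.01500000)
F = m·Δv/dt = (2.0000, 3.9000, -0.6000)

F = (2.0000, 3.9000, -0.6000)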